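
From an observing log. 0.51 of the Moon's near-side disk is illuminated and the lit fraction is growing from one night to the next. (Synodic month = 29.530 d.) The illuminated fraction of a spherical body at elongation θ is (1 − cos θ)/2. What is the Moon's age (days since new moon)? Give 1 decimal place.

7.5 days

From f = (1 − cos θ)/2: cos θ = 1 − 2×0.51 = -0.020; arccos → 91.1°.
The Moon is waxing (0°–180°), so θ = 91.1° directly.
That fraction of the synodic month is 91.1/360 × 29.530 d ≈ 7.48 d.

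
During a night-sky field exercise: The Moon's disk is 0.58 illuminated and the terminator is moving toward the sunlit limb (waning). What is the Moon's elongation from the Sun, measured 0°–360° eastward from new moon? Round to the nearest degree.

261°

Invert f = (1 − cos θ)/2 to get cos θ = 1 − 2(0.58) = -0.160, hence θ₀ = arccos -0.160 = 99.2°.
A waning Moon lies in 180°–360°, so θ = 360° − 99.2° = 260.8°.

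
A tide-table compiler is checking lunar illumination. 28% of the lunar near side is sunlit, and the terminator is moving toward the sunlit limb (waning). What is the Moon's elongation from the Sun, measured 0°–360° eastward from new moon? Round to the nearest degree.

296°

cos θ = 1 − 2f = 0.440, giving a principal value of 63.9°.
Waning ⇒ past full, so θ = 360° − 63.9° = 296.1°.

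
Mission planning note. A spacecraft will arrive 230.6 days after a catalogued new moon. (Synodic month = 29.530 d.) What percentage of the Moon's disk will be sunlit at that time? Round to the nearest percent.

32%

230.6/29.530 = 7.809 lunations, so 7 complete cycles and 23.89 d into the next.
Elongation θ = 360° × 23.89/29.530 ≈ 291.2°.
Illuminated fraction = (1 − cos 291.2°)/2 = (1 − 0.362)/2 ≈ 0.319, so 32%.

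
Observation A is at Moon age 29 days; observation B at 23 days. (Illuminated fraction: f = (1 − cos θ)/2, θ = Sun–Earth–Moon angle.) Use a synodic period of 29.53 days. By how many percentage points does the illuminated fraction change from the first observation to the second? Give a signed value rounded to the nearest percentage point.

+41 pp

θ₁ = 360° × 29/29.53 = 353.5°, f₁ = (1 − cos θ₁)/2 = 0.003.
θ₂ = 360° × 23/29.53 = 280.4°, f₂ = (1 − cos θ₂)/2 = 0.410.
Change = f₂ − f₁ = +0.407 → +41 percentage points.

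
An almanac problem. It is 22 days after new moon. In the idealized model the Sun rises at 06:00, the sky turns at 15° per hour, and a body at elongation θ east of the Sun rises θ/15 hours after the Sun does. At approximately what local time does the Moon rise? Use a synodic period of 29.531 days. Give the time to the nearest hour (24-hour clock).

The Moon has covered 22/29.531 of its cycle, so θ ≈ 360° × 22/29.531 = 268.2°.
The Moon trails the Sun by θ/15 = 268.2/15 ≈ 17.88 hours.
06:00 + 17.88 h ≈ 23:53 → 00:00 to the nearest hour.

00:00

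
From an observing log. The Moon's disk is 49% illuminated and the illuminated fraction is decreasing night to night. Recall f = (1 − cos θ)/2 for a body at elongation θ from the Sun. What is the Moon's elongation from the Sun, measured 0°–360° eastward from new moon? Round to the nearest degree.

From f = (1 − cos θ)/2: cos θ = 1 − 2×0.49 = 0.020; arccos → 88.9°.
Since the Moon is past full (waning), take the reflex angle: θ = 360° − 88.9° = 271.1°.

271°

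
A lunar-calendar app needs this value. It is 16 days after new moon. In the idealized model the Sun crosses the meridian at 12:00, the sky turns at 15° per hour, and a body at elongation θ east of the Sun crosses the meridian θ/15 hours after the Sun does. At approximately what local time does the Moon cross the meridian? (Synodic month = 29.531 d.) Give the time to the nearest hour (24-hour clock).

01:00

Phase angle: θ = 360°·(16 d)/(29.531 d) = 195.0°.
The Moon trails the Sun by θ/15 = 195.0/15 ≈ 13.00 hours.
12:00 + 13.00 h ≈ 01:00 → 01:00 to the nearest hour.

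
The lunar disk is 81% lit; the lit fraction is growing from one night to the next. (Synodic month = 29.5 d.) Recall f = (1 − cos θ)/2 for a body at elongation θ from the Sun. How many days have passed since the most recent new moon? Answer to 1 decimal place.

cos θ = 1 − 2f = -0.620, giving a principal value of 128.3°.
Before full moon the principal value applies: θ = 128.3°.
Age = 29.5 × 128.3°/360° ≈ 10.51 days.

10.5 days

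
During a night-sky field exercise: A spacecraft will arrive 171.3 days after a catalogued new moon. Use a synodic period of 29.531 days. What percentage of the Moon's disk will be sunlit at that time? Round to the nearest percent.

34%

171.3 d spans 5 complete synodic months (5 × 29.531 = 147.66 d) plus 23.65 d.
Elongation θ = 360° × 23.65/29.531 ≈ 288.2°.
With cos θ = 0.313, the lit fraction is (1 − 0.313)/2 ≈ 0.343, so 34%.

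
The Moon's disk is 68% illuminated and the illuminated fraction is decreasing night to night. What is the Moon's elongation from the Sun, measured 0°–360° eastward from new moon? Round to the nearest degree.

From f = (1 − cos θ)/2: cos θ = 1 − 2×0.68 = -0.360; arccos → 111.1°.
Since the Moon is past full (waning), take the reflex angle: θ = 360° − 111.1° = 248.9°.

249°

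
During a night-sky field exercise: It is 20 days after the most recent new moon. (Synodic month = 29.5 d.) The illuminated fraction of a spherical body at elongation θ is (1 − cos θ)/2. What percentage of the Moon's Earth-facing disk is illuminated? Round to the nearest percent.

72%

Phase angle: θ = 360°·(20 d)/(29.5 d) = 244.1°.
cos 244.1° = (-0.437), so f = (1 − (-0.437))/2 = 0.719, so 72%.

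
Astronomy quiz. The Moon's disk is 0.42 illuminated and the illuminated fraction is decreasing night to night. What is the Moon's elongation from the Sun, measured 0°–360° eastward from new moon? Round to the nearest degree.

Invert f = (1 − cos θ)/2 to get cos θ = 1 − 2(0.42) = 0.160, hence θ₀ = arccos 0.160 = 80.8°.
A waning Moon lies in 180°–360°, so θ = 360° − 80.8° = 279.2°.

279°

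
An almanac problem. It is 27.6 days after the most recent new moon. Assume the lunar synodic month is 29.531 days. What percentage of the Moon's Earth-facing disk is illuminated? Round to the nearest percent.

Phase angle: θ = 360°·(27.6 d)/(29.531 d) = 336.5°.
cos 336.5° = 0.917, so f = (1 − 0.917)/2 = 0.042, so 4%.

4%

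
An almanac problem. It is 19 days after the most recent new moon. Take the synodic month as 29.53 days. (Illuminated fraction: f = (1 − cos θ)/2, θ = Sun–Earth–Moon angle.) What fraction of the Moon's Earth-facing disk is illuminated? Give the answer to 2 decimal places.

0.81

The Moon has covered 19/29.53 of its cycle, so θ ≈ 360° × 19/29.53 = 231.6°.
cos 231.6° = (-0.621), so f = (1 − (-0.621))/2 = 0.810.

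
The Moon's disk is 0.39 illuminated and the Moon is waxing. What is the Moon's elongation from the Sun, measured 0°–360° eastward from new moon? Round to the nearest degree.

77°

From f = (1 − cos θ)/2: cos θ = 1 − 2×0.39 = 0.220; arccos → 77.3°.
The Moon is waxing (0°–180°), so θ = 77.3° directly.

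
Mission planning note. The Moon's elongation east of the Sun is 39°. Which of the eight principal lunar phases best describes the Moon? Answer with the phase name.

waxing crescent

The waxing crescent sector spans roughly 22°–68°; 39° falls inside it.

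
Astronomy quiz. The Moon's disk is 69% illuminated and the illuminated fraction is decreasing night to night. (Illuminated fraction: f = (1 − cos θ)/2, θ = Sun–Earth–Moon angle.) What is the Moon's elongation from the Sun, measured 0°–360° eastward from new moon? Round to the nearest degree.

cos θ = 1 − 2f = -0.380, giving a principal value of 112.3°.
A waning Moon lies in 180°–360°, so θ = 360° − 112.3° = 247.7°.

248°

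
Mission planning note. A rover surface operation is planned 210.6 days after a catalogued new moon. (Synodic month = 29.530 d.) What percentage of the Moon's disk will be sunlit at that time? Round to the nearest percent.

16%

210.6 d spans 7 complete synodic months (7 × 29.530 = 206.71 d) plus 3.89 d.
The Moon has covered 3.89/29.530 of its cycle, so θ ≈ 360° × 3.89/29.530 = 47.4°.
Illuminated fraction = (1 − cos 47.4°)/2 = (1 − 0.677)/2 ≈ 0.162, so 16%.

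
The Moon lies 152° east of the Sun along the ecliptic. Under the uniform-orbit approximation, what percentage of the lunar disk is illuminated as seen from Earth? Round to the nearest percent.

cos 152° = (-0.883), so f = (1 − (-0.883))/2 = 0.941, i.e. 94%.

94%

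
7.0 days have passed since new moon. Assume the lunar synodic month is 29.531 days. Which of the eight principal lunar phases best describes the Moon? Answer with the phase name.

At 7.0/29.531 of the cycle, θ ≈ 85° — the first quarter range.

first quarter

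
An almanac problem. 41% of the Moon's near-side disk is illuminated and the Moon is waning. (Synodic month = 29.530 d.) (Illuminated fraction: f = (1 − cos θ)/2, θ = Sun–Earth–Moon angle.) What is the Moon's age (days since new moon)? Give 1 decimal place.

23.0 days

Invert f = (1 − cos θ)/2 to get cos θ = 1 − 2(0.41) = 0.180, hence θ₀ = arccos 0.180 = 79.6°.
A waning Moon lies in 180°–360°, so θ = 360° − 79.6° = 280.4°.
At 360°/29.530 d per day, 280.4° corresponds to 23.00 days.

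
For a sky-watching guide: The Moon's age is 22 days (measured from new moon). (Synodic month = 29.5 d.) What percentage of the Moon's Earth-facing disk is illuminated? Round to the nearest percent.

Elongation θ = 360° × 22/29.5 ≈ 268.5°.
Illuminated fraction = (1 − cos 268.5°)/2 = (1 − (-0.027))/2 ≈ 0.513, so 51%.

51%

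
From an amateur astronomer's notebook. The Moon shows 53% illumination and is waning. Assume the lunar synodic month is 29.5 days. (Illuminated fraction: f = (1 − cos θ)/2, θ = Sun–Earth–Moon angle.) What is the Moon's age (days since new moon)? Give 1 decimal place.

21.8 days

Invert f = (1 − cos θ)/2 to get cos θ = 1 − 2(0.53) = -0.060, hence θ₀ = arccos -0.060 = 93.4°.
Waning ⇒ past full, so θ = 360° − 93.4° = 266.6°.
At 360°/29.5 d per day, 266.6° corresponds to 21.84 days.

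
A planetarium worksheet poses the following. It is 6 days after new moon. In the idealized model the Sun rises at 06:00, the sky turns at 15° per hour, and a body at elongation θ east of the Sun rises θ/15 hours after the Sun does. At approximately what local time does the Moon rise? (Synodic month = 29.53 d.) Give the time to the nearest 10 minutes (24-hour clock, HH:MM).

10:50

Elongation θ = 360° × 6/29.53 ≈ 73.1°.
At 15° of sky rotation per hour, 73.1° corresponds to a 4.88 h lag.
06:00 + 4.876 h ≈ 10:53 → 10:50 to the nearest ten minutes.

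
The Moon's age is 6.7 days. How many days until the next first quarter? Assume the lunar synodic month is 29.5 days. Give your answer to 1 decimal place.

0.7 days

First quarter occurs at elongation 90°, i.e. at age 29.5 × 90/360 = 7.375 d.
That is 7.375 − 6.7 = 0.675 days ahead.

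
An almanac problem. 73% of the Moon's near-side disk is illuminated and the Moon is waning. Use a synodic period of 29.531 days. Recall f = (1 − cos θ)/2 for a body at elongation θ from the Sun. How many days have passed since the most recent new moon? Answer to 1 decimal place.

19.9 days

From f = (1 − cos θ)/2: cos θ = 1 − 2×0.73 = -0.460; arccos → 117.4°.
Since the Moon is past full (waning), take the reflex angle: θ = 360° − 117.4° = 242.6°.
That fraction of the synodic month is 242.6/360 × 29.531 d ≈ 19.90 d.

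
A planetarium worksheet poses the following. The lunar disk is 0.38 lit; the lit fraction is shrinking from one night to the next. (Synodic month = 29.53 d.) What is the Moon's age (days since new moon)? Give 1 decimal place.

Invert f = (1 − cos θ)/2 to get cos θ = 1 − 2(0.38) = 0.240, hence θ₀ = arccos 0.240 = 76.1°.
Waning ⇒ past full, so θ = 360° − 76.1° = 283.9°.
At 360°/29.53 d per day, 283.9° corresponds to 23.29 days.

23.3 days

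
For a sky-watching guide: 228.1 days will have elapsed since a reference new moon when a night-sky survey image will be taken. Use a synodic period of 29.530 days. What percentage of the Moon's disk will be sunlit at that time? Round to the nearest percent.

58%

228.1 d spans 7 complete synodic months (7 × 29.530 = 206.71 d) plus 21.39 d.
Elongation θ = 360° × 21.39/29.530 ≈ 260.8°.
Illuminated fraction = (1 − cos 260.8°)/2 = (1 − (-0.160))/2 ≈ 0.580, so 58%.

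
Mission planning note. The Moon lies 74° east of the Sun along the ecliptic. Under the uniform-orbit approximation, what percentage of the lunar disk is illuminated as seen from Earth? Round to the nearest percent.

cos 74° = 0.276, so f = (1 − 0.276)/2 = 0.362, i.e. 36%.

36%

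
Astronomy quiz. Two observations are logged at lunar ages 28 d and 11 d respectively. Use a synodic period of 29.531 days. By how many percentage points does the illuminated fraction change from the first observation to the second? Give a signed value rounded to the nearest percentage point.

+82 percentage points

θ₁ = 360° × 28/29.531 = 341.3°, f₁ = (1 − cos θ₁)/2 = 0.026.
θ₂ = 360° × 11/29.531 = 134.1°, f₂ = (1 − cos θ₂)/2 = 0.848.
Change = f₂ − f₁ = +0.822 → +82 percentage points.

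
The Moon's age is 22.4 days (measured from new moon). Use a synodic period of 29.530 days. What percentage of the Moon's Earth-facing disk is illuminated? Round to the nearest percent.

47%

The Moon has covered 22.4/29.530 of its cycle, so θ ≈ 360° × 22.4/29.530 = 273.1°.
With cos θ = 0.054, the lit fraction is (1 − 0.054)/2 ≈ 0.473, so 47%.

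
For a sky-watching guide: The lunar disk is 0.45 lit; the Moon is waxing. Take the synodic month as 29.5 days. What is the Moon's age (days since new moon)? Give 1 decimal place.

6.9 days

cos θ = 1 − 2f = 0.100, giving a principal value of 84.3°.
Waxing ⇒ before full, so θ = 84.3°.
At 360°/29.5 d per day, 84.3° corresponds to 6.90 days.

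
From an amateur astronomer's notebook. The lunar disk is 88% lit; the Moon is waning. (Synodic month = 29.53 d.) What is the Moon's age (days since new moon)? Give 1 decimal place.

18.1 days

cos θ = 1 − 2f = -0.760, giving a principal value of 139.5°.
Since the Moon is past full (waning), take the reflex angle: θ = 360° − 139.5° = 220.5°.
Age = 29.53 × 220.5°/360° ≈ 18.09 days.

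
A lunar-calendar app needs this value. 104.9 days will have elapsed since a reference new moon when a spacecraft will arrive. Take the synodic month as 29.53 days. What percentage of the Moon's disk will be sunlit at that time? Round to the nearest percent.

Reduce mod P: 104.9 − 3×29.53 = 16.31 d into the current lunation.
Phase angle: θ = 360°·(16.31 d)/(29.53 d) = 198.8°.
cos 198.8° = (-0.946), so f = (1 − (-0.946))/2 = 0.973, so 97%.

97%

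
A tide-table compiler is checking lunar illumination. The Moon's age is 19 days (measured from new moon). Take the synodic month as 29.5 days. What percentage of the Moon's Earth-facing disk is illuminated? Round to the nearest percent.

The Moon has covered 19/29.5 of its cycle, so θ ≈ 360° × 19/29.5 = 231.9°.
With cos θ = (-0.618), the lit fraction is (1 − (-0.618))/2 ≈ 0.809, so 81%.

81%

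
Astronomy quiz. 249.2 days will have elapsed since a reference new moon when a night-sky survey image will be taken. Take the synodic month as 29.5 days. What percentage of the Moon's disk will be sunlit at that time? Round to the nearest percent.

97%

249.2 d spans 8 complete synodic months (8 × 29.5 = 236.00 d) plus 13.20 d.
Elongation θ = 360° × 13.20/29.5 ≈ 161.1°.
cos 161.1° = (-0.946), so f = (1 − (-0.946))/2 = 0.973, so 97%.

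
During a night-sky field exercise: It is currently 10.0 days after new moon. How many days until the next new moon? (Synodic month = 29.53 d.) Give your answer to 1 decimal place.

One full lunation from the last new moon is 29.53 d; remaining = 29.53 − 10.0 = 19.530 d.

19.5 days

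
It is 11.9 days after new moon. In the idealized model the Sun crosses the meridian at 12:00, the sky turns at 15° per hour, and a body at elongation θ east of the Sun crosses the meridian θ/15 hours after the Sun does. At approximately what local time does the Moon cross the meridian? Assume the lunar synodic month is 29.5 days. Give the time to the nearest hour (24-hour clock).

Elongation θ = 360° × 11.9/29.5 ≈ 145.2°.
The Moon trails the Sun by θ/15 = 145.2/15 ≈ 9.68 hours.
12:00 + 9.68 h ≈ 21:41 → 22:00 to the nearest hour.

22:00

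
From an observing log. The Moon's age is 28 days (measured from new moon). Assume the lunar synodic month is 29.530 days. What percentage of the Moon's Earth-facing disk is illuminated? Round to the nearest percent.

The Moon has covered 28/29.530 of its cycle, so θ ≈ 360° × 28/29.530 = 341.3°.
cos 341.3° = 0.947, so f = (1 − 0.947)/2 = 0.026, so 3%.

3%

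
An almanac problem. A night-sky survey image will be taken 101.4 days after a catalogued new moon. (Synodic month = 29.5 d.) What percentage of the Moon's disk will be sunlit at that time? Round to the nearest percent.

Reduce mod P: 101.4 − 3×29.5 = 12.90 d into the current lunation.
Phase angle: θ = 360°·(12.90 d)/(29.5 d) = 157.4°.
With cos θ = (-0.923), the lit fraction is (1 − (-0.923))/2 ≈ 0.962, so 96%.

96%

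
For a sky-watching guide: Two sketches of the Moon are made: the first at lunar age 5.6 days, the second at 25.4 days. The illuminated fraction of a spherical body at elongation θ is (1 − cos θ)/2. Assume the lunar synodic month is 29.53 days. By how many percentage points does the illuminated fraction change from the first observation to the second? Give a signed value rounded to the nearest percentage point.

-13 percentage points

θ₁ = 360° × 5.6/29.53 = 68.3°, f₁ = (1 − cos θ₁)/2 = 0.315.
θ₂ = 360° × 25.4/29.53 = 309.7°, f₂ = (1 − cos θ₂)/2 = 0.181.
Change = f₂ − f₁ = -0.134 → -13 percentage points.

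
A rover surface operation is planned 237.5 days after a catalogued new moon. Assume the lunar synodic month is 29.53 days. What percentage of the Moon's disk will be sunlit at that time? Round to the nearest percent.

2%

Reduce mod P: 237.5 − 8×29.53 = 1.26 d into the current lunation.
Elongation θ = 360° × 1.26/29.53 ≈ 15.4°.
Illuminated fraction = (1 − cos 15.4°)/2 = (1 − 0.964)/2 ≈ 0.018, so 2%.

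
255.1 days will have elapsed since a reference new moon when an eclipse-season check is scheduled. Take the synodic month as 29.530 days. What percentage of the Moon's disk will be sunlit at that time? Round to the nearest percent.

255.1/29.530 = 8.639 lunations, so 8 complete cycles and 18.86 d into the next.
Phase angle: θ = 360°·(18.86 d)/(29.530 d) = 229.9°.
cos 229.9° = (-0.644), so f = (1 − (-0.644))/2 = 0.822, so 82%.

82%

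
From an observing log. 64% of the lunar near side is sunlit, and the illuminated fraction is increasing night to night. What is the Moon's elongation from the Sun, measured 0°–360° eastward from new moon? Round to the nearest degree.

Invert f = (1 − cos θ)/2 to get cos θ = 1 − 2(0.64) = -0.280, hence θ₀ = arccos -0.280 = 106.3°.
The Moon is waxing (0°–180°), so θ = 106.3° directly.

106°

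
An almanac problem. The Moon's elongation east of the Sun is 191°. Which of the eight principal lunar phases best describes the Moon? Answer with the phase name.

full moon

The full moon sector spans roughly 158°–202°; 191° falls inside it.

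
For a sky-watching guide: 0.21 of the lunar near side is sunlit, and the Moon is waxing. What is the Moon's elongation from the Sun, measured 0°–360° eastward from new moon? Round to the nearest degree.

55°

cos θ = 1 − 2f = 0.580, giving a principal value of 54.5°.
Waxing ⇒ before full, so θ = 54.5°.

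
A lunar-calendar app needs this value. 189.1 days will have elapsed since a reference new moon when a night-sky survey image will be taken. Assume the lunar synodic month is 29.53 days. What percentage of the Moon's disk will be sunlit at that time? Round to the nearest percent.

91%

189.1/29.53 = 6.404 lunations, so 6 complete cycles and 11.92 d into the next.
Phase angle: θ = 360°·(11.92 d)/(29.53 d) = 145.3°.
cos 145.3° = (-0.822), so f = (1 − (-0.822))/2 = 0.911, so 91%.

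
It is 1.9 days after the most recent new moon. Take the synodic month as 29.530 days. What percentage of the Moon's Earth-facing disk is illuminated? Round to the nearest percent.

The Moon has covered 1.9/29.530 of its cycle, so θ ≈ 360° × 1.9/29.530 = 23.2°.
cos 23.2° = 0.919, so f = (1 − 0.919)/2 = 0.040, so 4%.

4%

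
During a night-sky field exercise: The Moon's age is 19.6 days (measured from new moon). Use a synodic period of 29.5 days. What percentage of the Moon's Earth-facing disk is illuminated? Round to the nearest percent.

The Moon has covered 19.6/29.5 of its cycle, so θ ≈ 360° × 19.6/29.5 = 239.2°.
With cos θ = (-0.512), the lit fraction is (1 − (-0.512))/2 ≈ 0.756, so 76%.

76%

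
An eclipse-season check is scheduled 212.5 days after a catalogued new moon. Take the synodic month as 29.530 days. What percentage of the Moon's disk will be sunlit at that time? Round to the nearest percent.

Reduce mod P: 212.5 − 7×29.530 = 5.79 d into the current lunation.
Elongation θ = 360° × 5.79/29.530 ≈ 70.6°.
With cos θ = 0.332, the lit fraction is (1 − 0.332)/2 ≈ 0.334, so 33%.

33%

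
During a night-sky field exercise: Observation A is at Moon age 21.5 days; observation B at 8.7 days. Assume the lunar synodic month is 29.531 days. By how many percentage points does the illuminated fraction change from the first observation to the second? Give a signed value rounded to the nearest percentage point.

First observation: θ = 360°·21.5/29.531 = 262.1°, so f = 0.569.
Second observation: θ = 106.1°, f = 0.638.
Δf = 0.638 − 0.569 = +0.070, i.e. +7 pp.

+7 pp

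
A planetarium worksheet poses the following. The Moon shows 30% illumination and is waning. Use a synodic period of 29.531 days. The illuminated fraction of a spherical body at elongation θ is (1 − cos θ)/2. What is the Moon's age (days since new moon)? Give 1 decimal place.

cos θ = 1 − 2f = 0.400, giving a principal value of 66.4°.
A waning Moon lies in 180°–360°, so θ = 360° − 66.4° = 293.6°.
That fraction of the synodic month is 293.6/360 × 29.531 d ≈ 24.08 d.

24.1 days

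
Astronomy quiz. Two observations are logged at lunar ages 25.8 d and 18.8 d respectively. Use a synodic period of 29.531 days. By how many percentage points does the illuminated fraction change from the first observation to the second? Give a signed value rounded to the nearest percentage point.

First observation: θ = 360°·25.8/29.531 = 314.5°, so f = 0.149.
Second observation: θ = 229.2°, f = 0.827.
Δf = 0.827 − 0.149 = +0.677, i.e. +68 pp.

+68 pp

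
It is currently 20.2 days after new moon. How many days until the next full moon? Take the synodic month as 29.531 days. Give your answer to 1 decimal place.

24.1 days

Full moon is 0.5 of the way through the cycle: age 0.5 × 29.531 = 14.765 d.
Already past this cycle's full moon; the next is at 14.765 + 29.531 = 44.296 d, so 44.296 − 20.2 = 24.096 days.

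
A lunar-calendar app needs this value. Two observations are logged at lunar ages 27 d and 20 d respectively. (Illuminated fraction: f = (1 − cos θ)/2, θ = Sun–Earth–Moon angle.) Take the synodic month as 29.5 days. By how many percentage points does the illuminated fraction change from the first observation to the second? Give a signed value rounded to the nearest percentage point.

+65 percentage points

First observation: θ = 360°·27/29.5 = 329.5°, so f = 0.069.
Second observation: θ = 244.1°, f = 0.719.
Δf = 0.719 − 0.069 = +0.649, i.e. +65 pp.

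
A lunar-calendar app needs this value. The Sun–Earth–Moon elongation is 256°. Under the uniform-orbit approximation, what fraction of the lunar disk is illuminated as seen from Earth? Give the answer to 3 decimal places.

cos 256° = (-0.242), so f = (1 − (-0.242))/2 = 0.621.

0.621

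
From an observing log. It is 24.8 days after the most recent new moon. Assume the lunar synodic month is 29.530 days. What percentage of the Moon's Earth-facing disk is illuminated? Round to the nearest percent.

23%

The Moon has covered 24.8/29.530 of its cycle, so θ ≈ 360° × 24.8/29.530 = 302.3°.
With cos θ = 0.535, the lit fraction is (1 − 0.535)/2 ≈ 0.233, so 23%.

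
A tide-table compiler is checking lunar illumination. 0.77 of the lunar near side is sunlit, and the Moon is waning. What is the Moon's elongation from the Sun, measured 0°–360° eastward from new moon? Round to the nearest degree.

From f = (1 − cos θ)/2: cos θ = 1 − 2×0.77 = -0.540; arccos → 122.7°.
A waning Moon lies in 180°–360°, so θ = 360° − 122.7° = 237.3°.

237°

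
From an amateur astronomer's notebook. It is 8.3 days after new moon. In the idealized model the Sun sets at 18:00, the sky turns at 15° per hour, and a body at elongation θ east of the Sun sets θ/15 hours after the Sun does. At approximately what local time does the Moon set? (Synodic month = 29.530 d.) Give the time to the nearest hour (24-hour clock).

01:00

Phase angle: θ = 360°·(8.3 d)/(29.530 d) = 101.2°.
At 15° of sky rotation per hour, 101.2° corresponds to a 6.75 h lag.
18:00 + 6.75 h ≈ 00:45 → 01:00 to the nearest hour.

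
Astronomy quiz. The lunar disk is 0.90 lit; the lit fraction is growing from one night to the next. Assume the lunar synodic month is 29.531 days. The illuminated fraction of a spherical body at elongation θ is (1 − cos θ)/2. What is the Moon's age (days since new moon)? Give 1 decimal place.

11.7 days

Invert f = (1 − cos θ)/2 to get cos θ = 1 − 2(0.90) = -0.800, hence θ₀ = arccos -0.800 = 143.1°.
Waxing ⇒ before full, so θ = 143.1°.
That fraction of the synodic month is 143.1/360 × 29.531 d ≈ 11.74 d.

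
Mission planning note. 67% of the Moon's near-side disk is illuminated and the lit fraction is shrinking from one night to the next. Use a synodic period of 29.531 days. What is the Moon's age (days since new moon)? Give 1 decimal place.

20.5 days

cos θ = 1 − 2f = -0.340, giving a principal value of 109.9°.
A waning Moon lies in 180°–360°, so θ = 360° − 109.9° = 250.1°.
Age = 29.531 × 250.1°/360° ≈ 20.52 days.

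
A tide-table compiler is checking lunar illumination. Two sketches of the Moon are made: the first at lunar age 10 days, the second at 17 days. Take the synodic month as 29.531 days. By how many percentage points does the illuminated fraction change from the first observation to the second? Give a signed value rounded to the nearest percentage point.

+18 pp

First observation: θ = 360°·10/29.531 = 121.9°, so f = 0.764.
Second observation: θ = 207.2°, f = 0.945.
Δf = 0.945 − 0.764 = +0.180, i.e. +18 pp.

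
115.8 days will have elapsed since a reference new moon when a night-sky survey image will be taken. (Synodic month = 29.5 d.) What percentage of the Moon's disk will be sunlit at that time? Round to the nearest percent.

115.8 d spans 3 complete synodic months (3 × 29.5 = 88.50 d) plus 27.30 d.
Elongation θ = 360° × 27.30/29.5 ≈ 333.2°.
With cos θ = 0.892, the lit fraction is (1 − 0.892)/2 ≈ 0.054, so 5%.

5%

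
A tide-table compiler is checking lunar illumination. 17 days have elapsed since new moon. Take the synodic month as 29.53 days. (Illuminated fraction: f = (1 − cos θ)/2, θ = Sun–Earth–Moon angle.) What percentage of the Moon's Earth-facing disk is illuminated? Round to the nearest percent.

The Moon has covered 17/29.53 of its cycle, so θ ≈ 360° × 17/29.53 = 207.2°.
With cos θ = (-0.889), the lit fraction is (1 − (-0.889))/2 ≈ 0.945, so 94%.

94%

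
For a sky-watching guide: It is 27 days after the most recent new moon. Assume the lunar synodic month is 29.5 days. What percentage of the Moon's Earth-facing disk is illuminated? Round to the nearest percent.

7%

Elongation θ = 360° × 27/29.5 ≈ 329.5°.
cos 329.5° = 0.862, so f = (1 − 0.862)/2 = 0.069, so 7%.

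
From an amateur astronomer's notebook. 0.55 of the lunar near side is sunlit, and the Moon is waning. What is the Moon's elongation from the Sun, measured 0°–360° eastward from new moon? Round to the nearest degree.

cos θ = 1 − 2f = -0.100, giving a principal value of 95.7°.
Waning ⇒ past full, so θ = 360° − 95.7° = 264.3°.

264°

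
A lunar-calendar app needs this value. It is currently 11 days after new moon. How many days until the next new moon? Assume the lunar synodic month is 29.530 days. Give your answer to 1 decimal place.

The next new moon completes the synodic month: 29.530 − 11 = 18.530 days.

18.5 days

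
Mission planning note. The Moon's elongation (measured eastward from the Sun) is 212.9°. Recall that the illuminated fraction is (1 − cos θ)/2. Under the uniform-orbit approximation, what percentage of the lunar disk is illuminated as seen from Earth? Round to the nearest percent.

Half-versine of 212.9°: (1 − (-0.840))/2 = 0.920, i.e. 92%.

92%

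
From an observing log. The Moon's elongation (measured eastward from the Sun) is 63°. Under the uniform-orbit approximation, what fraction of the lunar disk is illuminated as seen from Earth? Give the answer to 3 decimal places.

Half-versine of 63°: (1 − 0.454)/2 = 0.273.

0.273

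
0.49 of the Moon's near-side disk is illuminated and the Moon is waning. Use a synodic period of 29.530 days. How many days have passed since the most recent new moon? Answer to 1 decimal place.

From f = (1 − cos θ)/2: cos θ = 1 − 2×0.49 = 0.020; arccos → 88.9°.
Waning ⇒ past full, so θ = 360° − 88.9° = 271.1°.
Age = 29.530 × 271.1°/360° ≈ 22.24 days.

22.2 days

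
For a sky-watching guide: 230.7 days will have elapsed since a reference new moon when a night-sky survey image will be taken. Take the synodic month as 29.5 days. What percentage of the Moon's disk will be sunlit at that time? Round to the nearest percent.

230.7 d spans 7 complete synodic months (7 × 29.5 = 206.50 d) plus 24.20 d.
Elongation θ = 360° × 24.20/29.5 ≈ 295.3°.
cos 295.3° = 0.428, so f = (1 − 0.428)/2 = 0.286, so 29%.

29%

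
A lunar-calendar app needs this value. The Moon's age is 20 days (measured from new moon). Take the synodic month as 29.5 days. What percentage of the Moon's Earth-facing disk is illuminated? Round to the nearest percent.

Phase angle: θ = 360°·(20 d)/(29.5 d) = 244.1°.
cos 244.1° = (-0.437), so f = (1 − (-0.437))/2 = 0.719, so 72%.

72%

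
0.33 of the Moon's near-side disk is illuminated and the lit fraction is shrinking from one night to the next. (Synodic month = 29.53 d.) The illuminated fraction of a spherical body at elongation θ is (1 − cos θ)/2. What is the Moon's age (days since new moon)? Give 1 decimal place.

From f = (1 − cos θ)/2: cos θ = 1 − 2×0.33 = 0.340; arccos → 70.1°.
Since the Moon is past full (waning), take the reflex angle: θ = 360° − 70.1° = 289.9°.
That fraction of the synodic month is 289.9/360 × 29.53 d ≈ 23.78 d.

23.8 days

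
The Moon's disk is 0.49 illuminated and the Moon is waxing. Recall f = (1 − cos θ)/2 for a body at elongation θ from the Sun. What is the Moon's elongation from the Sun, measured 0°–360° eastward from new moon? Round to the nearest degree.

89°

From f = (1 − cos θ)/2: cos θ = 1 − 2×0.49 = 0.020; arccos → 88.9°.
Before full moon the principal value applies: θ = 88.9°.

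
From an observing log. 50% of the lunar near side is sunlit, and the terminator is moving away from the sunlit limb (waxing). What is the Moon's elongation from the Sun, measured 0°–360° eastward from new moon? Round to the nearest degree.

90°

Invert f = (1 − cos θ)/2 to get cos θ = 1 − 2(0.50) = 0.000, hence θ₀ = arccos 0.000 = 90.0°.
Before full moon the principal value applies: θ = 90.0°.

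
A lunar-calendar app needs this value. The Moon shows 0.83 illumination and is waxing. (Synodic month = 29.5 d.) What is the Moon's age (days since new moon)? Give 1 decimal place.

10.8 days

Invert f = (1 − cos θ)/2 to get cos θ = 1 − 2(0.83) = -0.660, hence θ₀ = arccos -0.660 = 131.3°.
Before full moon the principal value applies: θ = 131.3°.
That fraction of the synodic month is 131.3/360 × 29.5 d ≈ 10.76 d.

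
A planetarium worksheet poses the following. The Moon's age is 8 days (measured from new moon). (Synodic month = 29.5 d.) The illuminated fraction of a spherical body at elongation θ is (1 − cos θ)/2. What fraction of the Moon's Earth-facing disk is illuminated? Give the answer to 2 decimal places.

Elongation θ = 360° × 8/29.5 ≈ 97.6°.
With cos θ = (-0.133), the lit fraction is (1 − (-0.133))/2 ≈ 0.566.

0.57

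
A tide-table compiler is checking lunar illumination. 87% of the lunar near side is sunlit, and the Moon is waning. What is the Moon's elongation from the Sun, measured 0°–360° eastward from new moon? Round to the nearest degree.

cos θ = 1 − 2f = -0.740, giving a principal value of 137.7°.
Since the Moon is past full (waning), take the reflex angle: θ = 360° − 137.7° = 222.3°.

222°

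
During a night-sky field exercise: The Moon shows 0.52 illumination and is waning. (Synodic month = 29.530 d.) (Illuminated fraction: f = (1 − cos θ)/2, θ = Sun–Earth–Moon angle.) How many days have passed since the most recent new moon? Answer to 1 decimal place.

Invert f = (1 − cos θ)/2 to get cos θ = 1 − 2(0.52) = -0.040, hence θ₀ = arccos -0.040 = 92.3°.
A waning Moon lies in 180°–360°, so θ = 360° − 92.3° = 267.7°.
At 360°/29.530 d per day, 267.7° corresponds to 21.96 days.

22.0 days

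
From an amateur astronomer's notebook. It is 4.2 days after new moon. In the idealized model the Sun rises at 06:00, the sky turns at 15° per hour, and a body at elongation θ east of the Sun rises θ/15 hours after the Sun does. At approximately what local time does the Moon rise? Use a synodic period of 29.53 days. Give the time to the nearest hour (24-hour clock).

09:00

Phase angle: θ = 360°·(4.2 d)/(29.53 d) = 51.2°.
Delay after the Sun = 51.2° / (15°/h) ≈ 3.41 h.
06:00 + 3.41 h ≈ 09:25 → 09:00 to the nearest hour.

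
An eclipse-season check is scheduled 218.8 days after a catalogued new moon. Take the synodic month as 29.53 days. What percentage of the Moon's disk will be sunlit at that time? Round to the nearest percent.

218.8/29.53 = 7.409 lunations, so 7 complete cycles and 12.09 d into the next.
Elongation θ = 360° × 12.09/29.53 ≈ 147.4°.
With cos θ = (-0.842), the lit fraction is (1 − (-0.842))/2 ≈ 0.921, so 92%.

92%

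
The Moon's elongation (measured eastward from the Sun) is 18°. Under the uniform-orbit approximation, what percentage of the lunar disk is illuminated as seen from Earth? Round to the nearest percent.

cos 18° = 0.951, so f = (1 − 0.951)/2 = 0.024, i.e. 2%.

2%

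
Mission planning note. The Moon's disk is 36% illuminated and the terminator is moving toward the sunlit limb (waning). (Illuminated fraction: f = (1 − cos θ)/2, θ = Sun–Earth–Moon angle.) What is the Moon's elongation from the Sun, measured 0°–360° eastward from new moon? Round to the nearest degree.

Invert f = (1 − cos θ)/2 to get cos θ = 1 − 2(0.36) = 0.280, hence θ₀ = arccos 0.280 = 73.7°.
A waning Moon lies in 180°–360°, so θ = 360° − 73.7° = 286.3°.

286°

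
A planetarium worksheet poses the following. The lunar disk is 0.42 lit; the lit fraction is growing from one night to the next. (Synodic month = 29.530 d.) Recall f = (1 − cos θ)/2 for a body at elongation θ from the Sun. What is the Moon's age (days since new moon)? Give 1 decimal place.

Invert f = (1 − cos θ)/2 to get cos θ = 1 − 2(0.42) = 0.160, hence θ₀ = arccos 0.160 = 80.8°.
The Moon is waxing (0°–180°), so θ = 80.8° directly.
That fraction of the synodic month is 80.8/360 × 29.530 d ≈ 6.63 d.

6.6 days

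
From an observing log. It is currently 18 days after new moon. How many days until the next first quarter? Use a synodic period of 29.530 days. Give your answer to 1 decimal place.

18.9 days

First quarter is 0.25 of the way through the cycle: age 0.25 × 29.530 = 7.383 d.
This lunation's first quarter (7.383 d) has passed, so add one period: 36.913 − 18 = 18.913 days.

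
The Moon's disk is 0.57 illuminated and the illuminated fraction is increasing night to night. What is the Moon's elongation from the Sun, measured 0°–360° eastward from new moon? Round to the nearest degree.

98°

cos θ = 1 − 2f = -0.140, giving a principal value of 98.0°.
Before full moon the principal value applies: θ = 98.0°.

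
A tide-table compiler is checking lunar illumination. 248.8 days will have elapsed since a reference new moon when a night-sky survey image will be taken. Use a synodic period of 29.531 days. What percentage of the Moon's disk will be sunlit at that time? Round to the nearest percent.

95%

248.8 d spans 8 complete synodic months (8 × 29.531 = 236.25 d) plus 12.55 d.
Phase angle: θ = 360°·(12.55 d)/(29.531 d) = 153.0°.
cos 153.0° = (-0.891), so f = (1 − (-0.891))/2 = 0.946, so 95%.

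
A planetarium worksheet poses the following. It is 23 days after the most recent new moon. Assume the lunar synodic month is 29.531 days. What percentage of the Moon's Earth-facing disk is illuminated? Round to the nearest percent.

Elongation θ = 360° × 23/29.531 ≈ 280.4°.
cos 280.4° = 0.180, so f = (1 − 0.180)/2 = 0.410, so 41%.

41%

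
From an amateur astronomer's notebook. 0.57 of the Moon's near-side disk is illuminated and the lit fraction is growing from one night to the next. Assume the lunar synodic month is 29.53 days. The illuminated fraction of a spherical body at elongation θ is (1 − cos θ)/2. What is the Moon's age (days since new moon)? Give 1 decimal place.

8.0 days

Invert f = (1 − cos θ)/2 to get cos θ = 1 − 2(0.57) = -0.140, hence θ₀ = arccos -0.140 = 98.0°.
Before full moon the principal value applies: θ = 98.0°.
At 360°/29.53 d per day, 98.0° corresponds to 8.04 days.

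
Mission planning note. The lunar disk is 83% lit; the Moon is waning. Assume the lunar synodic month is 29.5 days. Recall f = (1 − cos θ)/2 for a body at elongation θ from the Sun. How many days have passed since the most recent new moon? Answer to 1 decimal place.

18.7 days

Invert f = (1 − cos θ)/2 to get cos θ = 1 − 2(0.83) = -0.660, hence θ₀ = arccos -0.660 = 131.3°.
Since the Moon is past full (waning), take the reflex angle: θ = 360° − 131.3° = 228.7°.
Age = 29.5 × 228.7°/360° ≈ 18.74 days.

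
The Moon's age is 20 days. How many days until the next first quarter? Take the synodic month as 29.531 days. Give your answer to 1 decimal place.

16.9 days

First quarter occurs at elongation 90°, i.e. at age 29.531 × 90/360 = 7.383 d.
Already past this cycle's first quarter; the next is at 7.383 + 29.531 = 36.914 d, so 36.914 − 20 = 16.914 days.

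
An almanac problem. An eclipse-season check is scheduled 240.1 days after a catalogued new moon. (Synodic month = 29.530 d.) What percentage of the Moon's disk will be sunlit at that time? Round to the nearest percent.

Reduce mod P: 240.1 − 8×29.530 = 3.86 d into the current lunation.
The Moon has covered 3.86/29.530 of its cycle, so θ ≈ 360° × 3.86/29.530 = 47.1°.
Illuminated fraction = (1 − cos 47.1°)/2 = (1 − 0.681)/2 ≈ 0.159, so 16%.

16%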